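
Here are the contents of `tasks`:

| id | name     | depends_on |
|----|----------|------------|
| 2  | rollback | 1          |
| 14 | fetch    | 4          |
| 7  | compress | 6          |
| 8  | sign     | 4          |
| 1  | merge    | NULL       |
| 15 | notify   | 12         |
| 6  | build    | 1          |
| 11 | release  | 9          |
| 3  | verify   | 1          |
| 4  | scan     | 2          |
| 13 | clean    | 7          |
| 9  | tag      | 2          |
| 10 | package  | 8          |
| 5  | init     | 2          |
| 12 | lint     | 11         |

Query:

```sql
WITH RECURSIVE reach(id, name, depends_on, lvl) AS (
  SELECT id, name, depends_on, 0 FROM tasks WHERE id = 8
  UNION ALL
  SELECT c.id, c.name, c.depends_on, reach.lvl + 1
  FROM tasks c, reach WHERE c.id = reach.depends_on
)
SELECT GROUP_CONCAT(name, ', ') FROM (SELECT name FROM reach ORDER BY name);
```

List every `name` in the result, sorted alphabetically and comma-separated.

Base: id=8 (sign), depends_on=4, lvl 0.
Iteration 1: join on id=4 -> scan (id 4, depends_on=2, lvl 1).
Iteration 2: join on id=2 -> rollback (id 2, depends_on=1, lvl 2).
Iteration 3: join on id=1 -> merge (id 1, depends_on=NULL, lvl 3).
Iteration 4: depends_on is NULL; no match; recursion stops.

merge, rollback, scan, sign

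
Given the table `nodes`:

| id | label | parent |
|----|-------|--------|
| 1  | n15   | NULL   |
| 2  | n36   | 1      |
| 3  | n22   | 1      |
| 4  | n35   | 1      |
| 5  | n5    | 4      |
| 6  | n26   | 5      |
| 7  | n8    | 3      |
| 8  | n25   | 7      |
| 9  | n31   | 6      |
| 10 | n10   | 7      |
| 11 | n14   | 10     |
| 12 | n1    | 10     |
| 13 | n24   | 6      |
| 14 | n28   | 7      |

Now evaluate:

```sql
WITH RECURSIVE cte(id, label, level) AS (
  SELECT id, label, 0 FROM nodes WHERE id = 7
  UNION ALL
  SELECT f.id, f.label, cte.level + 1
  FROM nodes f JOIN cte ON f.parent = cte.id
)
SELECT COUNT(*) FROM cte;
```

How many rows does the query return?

6

Base: id=7 (n8) at level 0.
Iteration 1: rows with parent in {7} -> n25 (id 8, level 1), n10 (id 10, level 1), n28 (id 14, level 1).
Iteration 2: rows with parent in {8,10,14} -> n14 (id 11, level 2), n1 (id 12, level 2).
Iteration 3: no rows with parent in {11,12}; recursion stops.
Total rows emitted: 6.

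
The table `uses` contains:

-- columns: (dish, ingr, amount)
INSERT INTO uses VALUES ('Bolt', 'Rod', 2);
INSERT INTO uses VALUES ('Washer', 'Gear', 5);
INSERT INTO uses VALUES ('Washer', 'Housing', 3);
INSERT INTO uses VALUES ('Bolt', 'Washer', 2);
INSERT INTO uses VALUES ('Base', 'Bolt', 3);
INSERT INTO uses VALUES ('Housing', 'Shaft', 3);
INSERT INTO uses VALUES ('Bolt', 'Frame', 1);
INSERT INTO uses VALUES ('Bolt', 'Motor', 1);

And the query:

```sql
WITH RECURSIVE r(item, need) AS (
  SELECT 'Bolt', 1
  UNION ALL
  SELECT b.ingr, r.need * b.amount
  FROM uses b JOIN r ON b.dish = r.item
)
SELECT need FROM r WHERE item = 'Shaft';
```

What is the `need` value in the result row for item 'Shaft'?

18

Base: (Bolt, need=1).
Iteration 1: components of {Bolt} -> Frame = 1*1 = 1, Motor = 1*1 = 1, Rod = 1*2 = 2, Washer = 1*2 = 2.
Iteration 2: components of {Frame,Motor,Rod,Washer} -> Gear = 2*5 = 10, Housing = 2*3 = 6.
Iteration 3: components of {Gear,Housing} -> Shaft = 6*3 = 18.
Iteration 4: no further components; recursion stops.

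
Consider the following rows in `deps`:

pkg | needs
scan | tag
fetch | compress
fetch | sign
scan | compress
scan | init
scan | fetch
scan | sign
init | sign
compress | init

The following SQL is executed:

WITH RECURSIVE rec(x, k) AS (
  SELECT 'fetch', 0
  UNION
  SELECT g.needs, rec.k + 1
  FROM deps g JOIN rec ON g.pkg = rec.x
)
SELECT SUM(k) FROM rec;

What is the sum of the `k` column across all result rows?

Base: (fetch, k=0).
Iteration 1: edges from {fetch} -> (compress, k=1), (sign, k=1).
Iteration 2: edges from {compress,sign} -> (init, k=2).
Iteration 3: edges from {init} -> (sign, k=3).
Iteration 4: no outgoing edges from {sign}; recursion stops.
SUM(k) = 0 + 1 + 1 + 2 + 3 = 7.

7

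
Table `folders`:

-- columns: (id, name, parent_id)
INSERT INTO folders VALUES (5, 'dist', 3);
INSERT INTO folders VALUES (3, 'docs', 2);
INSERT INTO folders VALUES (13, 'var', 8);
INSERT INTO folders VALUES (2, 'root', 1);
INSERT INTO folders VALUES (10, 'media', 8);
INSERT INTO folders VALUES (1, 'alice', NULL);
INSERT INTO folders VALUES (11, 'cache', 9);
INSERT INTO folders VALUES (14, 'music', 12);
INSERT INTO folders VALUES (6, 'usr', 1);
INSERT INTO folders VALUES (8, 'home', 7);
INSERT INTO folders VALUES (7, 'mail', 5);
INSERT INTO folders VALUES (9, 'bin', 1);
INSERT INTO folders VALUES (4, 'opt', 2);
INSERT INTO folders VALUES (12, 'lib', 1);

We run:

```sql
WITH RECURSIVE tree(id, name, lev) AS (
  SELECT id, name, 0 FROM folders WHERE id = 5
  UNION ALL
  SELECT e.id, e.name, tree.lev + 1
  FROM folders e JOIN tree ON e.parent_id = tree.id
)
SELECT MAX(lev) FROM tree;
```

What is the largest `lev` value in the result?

3

Base: id=5 (dist) at lev 0.
Iteration 1: rows with parent_id in {5} -> mail (id 7, lev 1).
Iteration 2: rows with parent_id in {7} -> home (id 8, lev 2).
Iteration 3: rows with parent_id in {8} -> media (id 10, lev 3), var (id 13, lev 3).
Iteration 4: no rows with parent_id in {10,13}; recursion stops.
lev values: 0, 1, 2, 3, 3; the maximum is 3.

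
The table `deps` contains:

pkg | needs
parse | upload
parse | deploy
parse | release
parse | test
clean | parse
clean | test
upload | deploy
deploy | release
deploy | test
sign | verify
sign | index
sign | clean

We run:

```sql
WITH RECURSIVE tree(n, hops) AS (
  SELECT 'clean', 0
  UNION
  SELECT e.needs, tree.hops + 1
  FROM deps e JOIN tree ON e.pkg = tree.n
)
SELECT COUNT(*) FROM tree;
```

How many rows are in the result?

Base: (clean, hops=0).
Iteration 1: edges from {clean} -> (parse, hops=1), (test, hops=1).
Iteration 2: edges from {parse,test} -> (deploy, hops=2), (release, hops=2), (test, hops=2), (upload, hops=2).
Iteration 3: edges from {deploy,release,test,upload} -> (deploy, hops=3), (release, hops=3), (test, hops=3).
Iteration 4: edges from {deploy,release,test} -> (release, hops=4), (test, hops=4).
Iteration 5: no outgoing edges from {release,test}; recursion stops.
Total rows emitted: 12.

12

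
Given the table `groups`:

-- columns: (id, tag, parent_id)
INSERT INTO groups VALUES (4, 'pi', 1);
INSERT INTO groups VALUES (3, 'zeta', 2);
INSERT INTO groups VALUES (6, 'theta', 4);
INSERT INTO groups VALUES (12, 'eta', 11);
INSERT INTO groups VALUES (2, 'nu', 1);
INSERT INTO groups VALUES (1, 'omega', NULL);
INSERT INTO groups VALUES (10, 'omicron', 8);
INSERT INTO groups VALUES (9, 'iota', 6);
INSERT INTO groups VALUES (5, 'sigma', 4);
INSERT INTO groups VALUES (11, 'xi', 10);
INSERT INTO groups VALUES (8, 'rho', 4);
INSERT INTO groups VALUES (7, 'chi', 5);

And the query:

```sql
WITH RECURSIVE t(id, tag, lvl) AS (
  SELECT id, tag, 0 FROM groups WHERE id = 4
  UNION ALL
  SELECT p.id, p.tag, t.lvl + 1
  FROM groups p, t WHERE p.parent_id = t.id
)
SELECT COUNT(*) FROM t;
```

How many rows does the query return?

9

Base: id=4 (pi) at lvl 0.
Iteration 1: rows with parent_id in {4} -> sigma (id 5, lvl 1), theta (id 6, lvl 1), rho (id 8, lvl 1).
Iteration 2: rows with parent_id in {5,6,8} -> chi (id 7, lvl 2), iota (id 9, lvl 2), omicron (id 10, lvl 2).
Iteration 3: rows with parent_id in {7,9,10} -> xi (id 11, lvl 3).
Iteration 4: rows with parent_id in {11} -> eta (id 12, lvl 4).
Iteration 5: no rows with parent_id in {12}; recursion stops.
Total rows emitted: 9.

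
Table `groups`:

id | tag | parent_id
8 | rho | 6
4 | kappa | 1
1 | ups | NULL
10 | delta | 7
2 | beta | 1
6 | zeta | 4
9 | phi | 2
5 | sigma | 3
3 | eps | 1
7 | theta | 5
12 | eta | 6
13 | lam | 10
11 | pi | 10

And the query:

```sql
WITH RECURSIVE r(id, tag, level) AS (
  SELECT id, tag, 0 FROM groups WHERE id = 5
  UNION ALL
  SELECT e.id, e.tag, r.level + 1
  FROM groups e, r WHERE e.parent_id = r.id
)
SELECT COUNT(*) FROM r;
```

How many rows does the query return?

5

Base: id=5 (sigma) at level 0.
Iteration 1: rows with parent_id in {5} -> theta (id 7, level 1).
Iteration 2: rows with parent_id in {7} -> delta (id 10, level 2).
Iteration 3: rows with parent_id in {10} -> pi (id 11, level 3), lam (id 13, level 3).
Iteration 4: no rows with parent_id in {11,13}; recursion stops.
Total rows emitted: 5.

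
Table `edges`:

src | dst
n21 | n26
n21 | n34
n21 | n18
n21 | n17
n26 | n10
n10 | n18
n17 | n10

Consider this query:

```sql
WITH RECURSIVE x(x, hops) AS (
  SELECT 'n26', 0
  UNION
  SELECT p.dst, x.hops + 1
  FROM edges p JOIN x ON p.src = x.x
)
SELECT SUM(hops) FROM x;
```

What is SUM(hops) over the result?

Base: (n26, hops=0).
Iteration 1: edges from {n26} -> (n10, hops=1).
Iteration 2: edges from {n10} -> (n18, hops=2).
Iteration 3: no outgoing edges from {n18}; recursion stops.
SUM(hops) = 0 + 1 + 2 = 3.

3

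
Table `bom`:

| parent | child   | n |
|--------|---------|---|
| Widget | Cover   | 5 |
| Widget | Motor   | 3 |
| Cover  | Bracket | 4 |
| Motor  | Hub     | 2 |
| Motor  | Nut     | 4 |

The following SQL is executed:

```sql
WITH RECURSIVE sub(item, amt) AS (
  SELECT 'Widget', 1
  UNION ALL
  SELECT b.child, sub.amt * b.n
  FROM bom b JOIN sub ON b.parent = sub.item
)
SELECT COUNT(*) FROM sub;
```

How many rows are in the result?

6

Base: (Widget, amt=1).
Iteration 1: components of {Widget} -> Cover = 1*5 = 5, Motor = 1*3 = 3.
Iteration 2: components of {Cover,Motor} -> Bracket = 5*4 = 20, Hub = 3*2 = 6, Nut = 3*4 = 12.
Iteration 3: no further components; recursion stops.
Total rows emitted: 6.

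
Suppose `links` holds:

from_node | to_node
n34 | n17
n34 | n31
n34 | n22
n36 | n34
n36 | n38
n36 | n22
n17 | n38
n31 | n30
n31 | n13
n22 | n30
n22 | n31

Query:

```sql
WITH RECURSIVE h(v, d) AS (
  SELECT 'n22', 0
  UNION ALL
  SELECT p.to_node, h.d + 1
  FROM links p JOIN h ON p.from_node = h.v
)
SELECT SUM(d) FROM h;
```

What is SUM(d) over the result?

Base: (n22, d=0).
Iteration 1: edges from {n22} -> (n30, d=1), (n31, d=1).
Iteration 2: edges from {n30,n31} -> (n13, d=2), (n30, d=2).
Iteration 3: no outgoing edges from {n13,n30}; recursion stops.
SUM(d) = 0 + 1 + 1 + 2 + 2 = 6.

6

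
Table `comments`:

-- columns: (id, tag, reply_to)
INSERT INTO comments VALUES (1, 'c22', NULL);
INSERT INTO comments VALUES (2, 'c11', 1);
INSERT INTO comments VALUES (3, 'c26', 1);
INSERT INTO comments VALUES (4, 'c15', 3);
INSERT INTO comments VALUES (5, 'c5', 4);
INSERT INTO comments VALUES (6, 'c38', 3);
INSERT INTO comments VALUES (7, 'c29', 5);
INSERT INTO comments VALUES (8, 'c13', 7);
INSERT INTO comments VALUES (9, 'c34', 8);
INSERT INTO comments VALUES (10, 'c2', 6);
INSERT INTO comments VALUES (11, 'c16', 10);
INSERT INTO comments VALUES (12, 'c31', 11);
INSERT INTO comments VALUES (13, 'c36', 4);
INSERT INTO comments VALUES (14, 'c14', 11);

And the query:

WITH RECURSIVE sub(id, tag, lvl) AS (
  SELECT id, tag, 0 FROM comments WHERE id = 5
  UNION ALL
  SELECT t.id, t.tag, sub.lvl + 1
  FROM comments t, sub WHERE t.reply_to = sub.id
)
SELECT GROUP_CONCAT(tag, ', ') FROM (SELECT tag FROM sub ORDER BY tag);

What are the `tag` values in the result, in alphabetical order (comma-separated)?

c13, c29, c34, c5

Base: id=5 (c5) at lvl 0.
Iteration 1: rows with reply_to in {5} -> c29 (id 7, lvl 1).
Iteration 2: rows with reply_to in {7} -> c13 (id 8, lvl 2).
Iteration 3: rows with reply_to in {8} -> c34 (id 9, lvl 3).
Iteration 4: no rows with reply_to in {9}; recursion stops.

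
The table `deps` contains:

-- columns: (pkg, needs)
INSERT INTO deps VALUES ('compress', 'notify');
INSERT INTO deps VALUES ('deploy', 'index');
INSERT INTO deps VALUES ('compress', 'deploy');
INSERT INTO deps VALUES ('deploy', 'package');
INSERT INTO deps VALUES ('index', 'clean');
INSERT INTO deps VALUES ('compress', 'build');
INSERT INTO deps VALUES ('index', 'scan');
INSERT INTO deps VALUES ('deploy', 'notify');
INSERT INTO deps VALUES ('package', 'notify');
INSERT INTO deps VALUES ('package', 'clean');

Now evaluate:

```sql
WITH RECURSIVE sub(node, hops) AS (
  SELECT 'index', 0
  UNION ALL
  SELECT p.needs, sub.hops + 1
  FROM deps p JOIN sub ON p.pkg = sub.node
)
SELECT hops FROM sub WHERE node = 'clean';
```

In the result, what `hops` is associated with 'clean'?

1

Base: (index, hops=0).
Iteration 1: edges from {index} -> (clean, hops=1), (scan, hops=1).
Iteration 2: no outgoing edges from {clean,scan}; recursion stops.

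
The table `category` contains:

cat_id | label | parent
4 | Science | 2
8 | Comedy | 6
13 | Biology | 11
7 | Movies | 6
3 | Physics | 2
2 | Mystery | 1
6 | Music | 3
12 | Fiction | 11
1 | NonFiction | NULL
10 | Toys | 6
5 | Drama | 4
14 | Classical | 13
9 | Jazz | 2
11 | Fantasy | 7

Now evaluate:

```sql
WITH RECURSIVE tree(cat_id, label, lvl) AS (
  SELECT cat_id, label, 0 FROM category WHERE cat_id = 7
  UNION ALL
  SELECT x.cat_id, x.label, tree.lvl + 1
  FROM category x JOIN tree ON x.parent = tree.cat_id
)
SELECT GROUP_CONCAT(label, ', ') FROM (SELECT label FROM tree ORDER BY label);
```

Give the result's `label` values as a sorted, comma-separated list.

Base: cat_id=7 (Movies) at lvl 0.
Iteration 1: rows with parent in {7} -> Fantasy (id 11, lvl 1).
Iteration 2: rows with parent in {11} -> Fiction (id 12, lvl 2), Biology (id 13, lvl 2).
Iteration 3: rows with parent in {12,13} -> Classical (id 14, lvl 3).
Iteration 4: no rows with parent in {14}; recursion stops.

Biology, Classical, Fantasy, Fiction, Movies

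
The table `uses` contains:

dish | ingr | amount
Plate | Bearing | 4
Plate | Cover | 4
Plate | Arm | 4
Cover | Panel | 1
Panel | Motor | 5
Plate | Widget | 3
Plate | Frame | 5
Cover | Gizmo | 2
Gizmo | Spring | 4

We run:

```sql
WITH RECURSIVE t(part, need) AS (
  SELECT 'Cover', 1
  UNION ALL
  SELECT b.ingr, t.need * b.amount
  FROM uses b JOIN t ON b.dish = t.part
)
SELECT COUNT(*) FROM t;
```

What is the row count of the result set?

5

Base: (Cover, need=1).
Iteration 1: components of {Cover} -> Gizmo = 1*2 = 2, Panel = 1*1 = 1.
Iteration 2: components of {Gizmo,Panel} -> Motor = 1*5 = 5, Spring = 2*4 = 8.
Iteration 3: no further components; recursion stops.
Total rows emitted: 5.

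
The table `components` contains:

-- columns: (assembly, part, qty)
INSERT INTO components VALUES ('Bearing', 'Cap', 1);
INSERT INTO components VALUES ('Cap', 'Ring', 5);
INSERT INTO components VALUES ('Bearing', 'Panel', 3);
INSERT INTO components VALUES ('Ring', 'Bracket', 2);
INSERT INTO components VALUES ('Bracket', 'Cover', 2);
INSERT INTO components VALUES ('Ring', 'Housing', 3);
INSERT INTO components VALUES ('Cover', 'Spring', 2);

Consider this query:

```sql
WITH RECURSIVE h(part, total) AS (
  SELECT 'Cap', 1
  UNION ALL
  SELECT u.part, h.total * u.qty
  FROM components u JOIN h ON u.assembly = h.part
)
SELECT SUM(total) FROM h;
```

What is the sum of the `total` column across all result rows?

91

Base: (Cap, total=1).
Iteration 1: components of {Cap} -> Ring = 1*5 = 5.
Iteration 2: components of {Ring} -> Bracket = 5*2 = 10, Housing = 5*3 = 15.
Iteration 3: components of {Bracket,Housing} -> Cover = 10*2 = 20.
Iteration 4: components of {Cover} -> Spring = 20*2 = 40.
Iteration 5: no further components; recursion stops.
SUM(total) = 1 + 5 + 10 + 15 + 20 + 40 = 91.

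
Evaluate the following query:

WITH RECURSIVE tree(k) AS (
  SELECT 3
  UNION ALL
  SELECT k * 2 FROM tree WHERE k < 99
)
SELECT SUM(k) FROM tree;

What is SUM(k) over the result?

Base: k=3.
Iteration 1: 3 < 99 holds -> k = 3 * 2 = 6.
Iteration 2: 6 < 99 holds -> k = 6 * 2 = 12.
Iteration 3: 12 < 99 holds -> k = 12 * 2 = 24.
Iteration 4: 24 < 99 holds -> k = 24 * 2 = 48.
Iteration 5: 48 < 99 holds -> k = 48 * 2 = 96.
Iteration 6: 96 < 99 holds -> k = 96 * 2 = 192.
Iteration 7: 192 < 99 fails; recursion stops.
SUM(k) = 3 + 6 + 12 + 24 + 48 + 96 + 192 = 381.

381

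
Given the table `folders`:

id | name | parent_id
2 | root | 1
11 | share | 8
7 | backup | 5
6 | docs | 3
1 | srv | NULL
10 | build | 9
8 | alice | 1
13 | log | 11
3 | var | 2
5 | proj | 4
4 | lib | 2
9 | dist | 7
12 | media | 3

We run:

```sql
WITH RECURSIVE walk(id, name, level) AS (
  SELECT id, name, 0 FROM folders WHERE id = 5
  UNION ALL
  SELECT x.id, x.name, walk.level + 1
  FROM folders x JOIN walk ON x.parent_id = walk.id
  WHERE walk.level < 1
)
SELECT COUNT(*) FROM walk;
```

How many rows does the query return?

2

Base: id=5 (proj) at level 0.
Iteration 1: rows with parent_id in {5} -> backup (id 7, level 1).
Iteration 2: level < 1 fails for all current rows; recursion stops.
Total rows emitted: 2.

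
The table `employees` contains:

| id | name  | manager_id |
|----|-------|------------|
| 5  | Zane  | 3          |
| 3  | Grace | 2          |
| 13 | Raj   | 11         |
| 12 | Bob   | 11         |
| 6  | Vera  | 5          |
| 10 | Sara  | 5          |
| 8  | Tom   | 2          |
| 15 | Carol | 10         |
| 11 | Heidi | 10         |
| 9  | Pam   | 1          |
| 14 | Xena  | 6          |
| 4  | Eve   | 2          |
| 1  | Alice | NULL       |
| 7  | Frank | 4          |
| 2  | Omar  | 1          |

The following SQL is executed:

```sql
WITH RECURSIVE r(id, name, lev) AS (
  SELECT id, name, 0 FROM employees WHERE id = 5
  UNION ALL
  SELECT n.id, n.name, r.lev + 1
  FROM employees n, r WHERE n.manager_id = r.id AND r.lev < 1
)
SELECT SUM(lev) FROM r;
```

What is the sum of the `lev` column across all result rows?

2

Base: id=5 (Zane) at lev 0.
Iteration 1: rows with manager_id in {5} -> Vera (id 6, lev 1), Sara (id 10, lev 1).
Iteration 2: lev < 1 fails for all current rows; recursion stops.
SUM(lev) = 0 + 1 + 1 = 2.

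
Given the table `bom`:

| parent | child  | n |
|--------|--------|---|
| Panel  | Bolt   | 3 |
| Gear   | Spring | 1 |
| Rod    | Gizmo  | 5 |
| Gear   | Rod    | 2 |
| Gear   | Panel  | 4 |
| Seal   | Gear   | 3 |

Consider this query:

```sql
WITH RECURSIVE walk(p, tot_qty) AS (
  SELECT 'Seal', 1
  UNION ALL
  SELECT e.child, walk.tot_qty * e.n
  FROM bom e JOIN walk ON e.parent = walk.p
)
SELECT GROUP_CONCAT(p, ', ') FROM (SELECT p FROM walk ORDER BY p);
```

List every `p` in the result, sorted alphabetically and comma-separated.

Bolt, Gear, Gizmo, Panel, Rod, Seal, Spring

Base: (Seal, tot_qty=1).
Iteration 1: components of {Seal} -> Gear = 1*3 = 3.
Iteration 2: components of {Gear} -> Panel = 3*4 = 12, Rod = 3*2 = 6, Spring = 3*1 = 3.
Iteration 3: components of {Panel,Rod,Spring} -> Bolt = 12*3 = 36, Gizmo = 6*5 = 30.
Iteration 4: no further components; recursion stops.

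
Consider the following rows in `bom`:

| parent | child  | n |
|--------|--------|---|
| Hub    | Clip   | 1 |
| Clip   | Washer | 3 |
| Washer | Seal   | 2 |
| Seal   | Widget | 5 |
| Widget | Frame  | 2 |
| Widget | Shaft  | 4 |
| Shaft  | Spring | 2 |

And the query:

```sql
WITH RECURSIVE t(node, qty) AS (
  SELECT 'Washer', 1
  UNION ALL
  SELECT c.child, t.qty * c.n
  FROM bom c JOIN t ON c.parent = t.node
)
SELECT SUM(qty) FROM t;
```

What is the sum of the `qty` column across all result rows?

Base: (Washer, qty=1).
Iteration 1: components of {Washer} -> Seal = 1*2 = 2.
Iteration 2: components of {Seal} -> Widget = 2*5 = 10.
Iteration 3: components of {Widget} -> Frame = 10*2 = 20, Shaft = 10*4 = 40.
Iteration 4: components of {Frame,Shaft} -> Spring = 40*2 = 80.
Iteration 5: no further components; recursion stops.
SUM(qty) = 1 + 2 + 10 + 20 + 40 + 80 = 153.

153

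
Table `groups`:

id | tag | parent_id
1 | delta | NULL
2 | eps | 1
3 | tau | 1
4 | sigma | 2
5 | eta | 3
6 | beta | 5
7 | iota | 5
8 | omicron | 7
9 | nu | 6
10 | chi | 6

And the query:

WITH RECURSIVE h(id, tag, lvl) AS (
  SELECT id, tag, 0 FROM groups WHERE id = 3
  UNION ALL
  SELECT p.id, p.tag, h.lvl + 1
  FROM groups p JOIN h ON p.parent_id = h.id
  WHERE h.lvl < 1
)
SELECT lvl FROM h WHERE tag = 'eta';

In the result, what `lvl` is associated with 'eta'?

Base: id=3 (tau) at lvl 0.
Iteration 1: rows with parent_id in {3} -> eta (id 5, lvl 1).
Iteration 2: lvl < 1 fails for all current rows; recursion stops.

1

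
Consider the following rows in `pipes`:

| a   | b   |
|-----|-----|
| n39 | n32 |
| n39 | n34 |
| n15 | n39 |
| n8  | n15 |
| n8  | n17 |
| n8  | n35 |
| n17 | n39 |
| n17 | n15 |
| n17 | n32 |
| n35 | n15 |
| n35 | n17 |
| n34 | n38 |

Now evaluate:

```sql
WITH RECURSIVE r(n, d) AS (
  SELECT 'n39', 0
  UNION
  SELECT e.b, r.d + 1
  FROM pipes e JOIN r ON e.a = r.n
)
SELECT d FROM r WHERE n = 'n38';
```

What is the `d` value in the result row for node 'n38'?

Base: (n39, d=0).
Iteration 1: edges from {n39} -> (n32, d=1), (n34, d=1).
Iteration 2: edges from {n32,n34} -> (n38, d=2).
Iteration 3: no outgoing edges from {n38}; recursion stops.

2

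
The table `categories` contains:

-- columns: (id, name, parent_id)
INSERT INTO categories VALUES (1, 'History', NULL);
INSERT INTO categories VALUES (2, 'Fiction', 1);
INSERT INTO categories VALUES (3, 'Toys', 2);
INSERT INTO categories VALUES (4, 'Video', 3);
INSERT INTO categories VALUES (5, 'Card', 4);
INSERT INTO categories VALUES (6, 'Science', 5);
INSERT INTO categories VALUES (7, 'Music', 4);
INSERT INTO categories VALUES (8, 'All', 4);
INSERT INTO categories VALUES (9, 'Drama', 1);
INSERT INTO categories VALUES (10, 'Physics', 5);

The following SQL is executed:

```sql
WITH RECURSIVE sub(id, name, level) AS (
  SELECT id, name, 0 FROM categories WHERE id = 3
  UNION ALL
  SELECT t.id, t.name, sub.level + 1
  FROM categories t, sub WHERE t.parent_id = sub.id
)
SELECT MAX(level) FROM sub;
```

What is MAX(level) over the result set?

3

Base: id=3 (Toys) at level 0.
Iteration 1: rows with parent_id in {3} -> Video (id 4, level 1).
Iteration 2: rows with parent_id in {4} -> Card (id 5, level 2), Music (id 7, level 2), All (id 8, level 2).
Iteration 3: rows with parent_id in {5,7,8} -> Science (id 6, level 3), Physics (id 10, level 3).
Iteration 4: no rows with parent_id in {6,10}; recursion stops.
level values: 0, 1, 2, 2, 2, 3, 3; the maximum is 3.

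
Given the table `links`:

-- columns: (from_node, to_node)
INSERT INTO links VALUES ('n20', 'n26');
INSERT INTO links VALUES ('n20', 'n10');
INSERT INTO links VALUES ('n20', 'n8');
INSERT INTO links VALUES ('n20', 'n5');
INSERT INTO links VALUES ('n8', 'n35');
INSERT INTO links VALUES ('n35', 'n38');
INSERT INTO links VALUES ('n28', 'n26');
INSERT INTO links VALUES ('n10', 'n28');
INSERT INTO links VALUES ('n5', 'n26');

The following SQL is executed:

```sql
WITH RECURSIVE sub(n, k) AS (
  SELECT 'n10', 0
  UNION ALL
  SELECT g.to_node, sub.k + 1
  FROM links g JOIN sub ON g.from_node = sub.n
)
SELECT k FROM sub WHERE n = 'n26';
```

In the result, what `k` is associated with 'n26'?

Base: (n10, k=0).
Iteration 1: edges from {n10} -> (n28, k=1).
Iteration 2: edges from {n28} -> (n26, k=2).
Iteration 3: no outgoing edges from {n26}; recursion stops.

2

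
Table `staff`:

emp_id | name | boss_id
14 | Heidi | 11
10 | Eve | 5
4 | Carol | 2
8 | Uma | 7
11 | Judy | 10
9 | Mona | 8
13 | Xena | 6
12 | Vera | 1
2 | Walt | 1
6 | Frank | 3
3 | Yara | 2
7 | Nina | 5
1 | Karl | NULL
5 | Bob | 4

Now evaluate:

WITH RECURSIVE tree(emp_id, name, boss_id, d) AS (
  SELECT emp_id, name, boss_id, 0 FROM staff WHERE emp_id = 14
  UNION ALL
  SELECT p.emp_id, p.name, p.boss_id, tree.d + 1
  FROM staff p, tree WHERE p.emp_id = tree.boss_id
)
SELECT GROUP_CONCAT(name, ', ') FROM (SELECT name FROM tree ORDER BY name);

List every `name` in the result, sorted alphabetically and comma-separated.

Base: emp_id=14 (Heidi), boss_id=11, d 0.
Iteration 1: join on emp_id=11 -> Judy (id 11, boss_id=10, d 1).
Iteration 2: join on emp_id=10 -> Eve (id 10, boss_id=5, d 2).
Iteration 3: join on emp_id=5 -> Bob (id 5, boss_id=4, d 3).
Iteration 4: join on emp_id=4 -> Carol (id 4, boss_id=2, d 4).
Iteration 5: join on emp_id=2 -> Walt (id 2, boss_id=1, d 5).
Iteration 6: join on emp_id=1 -> Karl (id 1, boss_id=NULL, d 6).
Iteration 7: boss_id is NULL; no match; recursion stops.

Bob, Carol, Eve, Heidi, Judy, Karl, Walt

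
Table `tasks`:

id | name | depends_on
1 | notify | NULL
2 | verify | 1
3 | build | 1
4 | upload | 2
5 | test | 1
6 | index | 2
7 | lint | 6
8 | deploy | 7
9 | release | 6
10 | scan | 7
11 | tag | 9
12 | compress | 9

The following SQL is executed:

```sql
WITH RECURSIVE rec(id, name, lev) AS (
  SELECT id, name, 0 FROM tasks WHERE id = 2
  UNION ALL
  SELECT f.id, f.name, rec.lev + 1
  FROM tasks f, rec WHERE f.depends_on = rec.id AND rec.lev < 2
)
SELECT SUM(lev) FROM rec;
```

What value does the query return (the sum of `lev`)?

Base: id=2 (verify) at lev 0.
Iteration 1: rows with depends_on in {2} -> upload (id 4, lev 1), index (id 6, lev 1).
Iteration 2: rows with depends_on in {4,6} -> lint (id 7, lev 2), release (id 9, lev 2).
Iteration 3: lev < 2 fails for all current rows; recursion stops.
SUM(lev) = 0 + 1 + 1 + 2 + 2 = 6.

6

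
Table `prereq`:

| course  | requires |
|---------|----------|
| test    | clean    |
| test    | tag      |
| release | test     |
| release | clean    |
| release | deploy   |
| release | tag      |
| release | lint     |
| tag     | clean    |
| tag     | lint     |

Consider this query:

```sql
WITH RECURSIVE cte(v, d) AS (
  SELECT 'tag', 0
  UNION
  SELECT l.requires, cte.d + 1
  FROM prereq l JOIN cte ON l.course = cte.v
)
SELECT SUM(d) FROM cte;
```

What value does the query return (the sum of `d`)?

Base: (tag, d=0).
Iteration 1: edges from {tag} -> (clean, d=1), (lint, d=1).
Iteration 2: no outgoing edges from {clean,lint}; recursion stops.
SUM(d) = 0 + 1 + 1 = 2.

2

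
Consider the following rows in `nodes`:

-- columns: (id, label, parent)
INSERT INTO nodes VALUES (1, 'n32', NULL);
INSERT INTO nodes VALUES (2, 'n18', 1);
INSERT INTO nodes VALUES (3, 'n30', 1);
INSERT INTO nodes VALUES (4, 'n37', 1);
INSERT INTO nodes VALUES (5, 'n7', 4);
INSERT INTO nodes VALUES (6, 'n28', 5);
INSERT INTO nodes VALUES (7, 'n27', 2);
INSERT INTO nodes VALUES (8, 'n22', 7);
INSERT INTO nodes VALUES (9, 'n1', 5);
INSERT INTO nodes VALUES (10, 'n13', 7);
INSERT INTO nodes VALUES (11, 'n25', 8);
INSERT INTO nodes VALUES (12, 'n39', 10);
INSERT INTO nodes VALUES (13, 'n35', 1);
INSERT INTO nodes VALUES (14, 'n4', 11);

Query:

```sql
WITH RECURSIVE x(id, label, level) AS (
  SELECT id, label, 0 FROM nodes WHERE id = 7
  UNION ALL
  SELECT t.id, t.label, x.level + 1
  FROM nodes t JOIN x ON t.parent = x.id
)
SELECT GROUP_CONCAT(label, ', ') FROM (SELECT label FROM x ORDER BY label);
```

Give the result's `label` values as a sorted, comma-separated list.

Base: id=7 (n27) at level 0.
Iteration 1: rows with parent in {7} -> n22 (id 8, level 1), n13 (id 10, level 1).
Iteration 2: rows with parent in {8,10} -> n25 (id 11, level 2), n39 (id 12, level 2).
Iteration 3: rows with parent in {11,12} -> n4 (id 14, level 3).
Iteration 4: no rows with parent in {14}; recursion stops.

n13, n22, n25, n27, n39, n4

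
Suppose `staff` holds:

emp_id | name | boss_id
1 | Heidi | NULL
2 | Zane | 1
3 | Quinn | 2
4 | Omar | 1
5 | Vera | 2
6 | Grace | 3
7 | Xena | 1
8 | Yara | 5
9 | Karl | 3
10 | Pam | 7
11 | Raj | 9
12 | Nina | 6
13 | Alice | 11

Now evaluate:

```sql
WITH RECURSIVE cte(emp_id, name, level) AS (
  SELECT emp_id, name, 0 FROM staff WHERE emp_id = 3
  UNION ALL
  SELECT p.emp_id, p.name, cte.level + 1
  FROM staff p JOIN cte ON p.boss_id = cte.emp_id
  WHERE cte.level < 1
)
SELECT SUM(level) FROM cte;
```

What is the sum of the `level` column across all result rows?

Base: emp_id=3 (Quinn) at level 0.
Iteration 1: rows with boss_id in {3} -> Grace (id 6, level 1), Karl (id 9, level 1).
Iteration 2: level < 1 fails for all current rows; recursion stops.
SUM(level) = 0 + 1 + 1 = 2.

2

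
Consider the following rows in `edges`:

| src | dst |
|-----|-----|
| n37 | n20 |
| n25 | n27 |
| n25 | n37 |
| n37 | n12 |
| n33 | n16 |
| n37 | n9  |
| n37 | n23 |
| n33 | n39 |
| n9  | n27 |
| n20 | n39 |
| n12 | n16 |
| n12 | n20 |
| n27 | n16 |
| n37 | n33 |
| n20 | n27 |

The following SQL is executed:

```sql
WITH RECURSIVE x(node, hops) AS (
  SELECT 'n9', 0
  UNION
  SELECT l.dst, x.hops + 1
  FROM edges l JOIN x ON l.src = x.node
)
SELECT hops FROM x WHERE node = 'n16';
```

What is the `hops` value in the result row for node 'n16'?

2

Base: (n9, hops=0).
Iteration 1: edges from {n9} -> (n27, hops=1).
Iteration 2: edges from {n27} -> (n16, hops=2).
Iteration 3: no outgoing edges from {n16}; recursion stops.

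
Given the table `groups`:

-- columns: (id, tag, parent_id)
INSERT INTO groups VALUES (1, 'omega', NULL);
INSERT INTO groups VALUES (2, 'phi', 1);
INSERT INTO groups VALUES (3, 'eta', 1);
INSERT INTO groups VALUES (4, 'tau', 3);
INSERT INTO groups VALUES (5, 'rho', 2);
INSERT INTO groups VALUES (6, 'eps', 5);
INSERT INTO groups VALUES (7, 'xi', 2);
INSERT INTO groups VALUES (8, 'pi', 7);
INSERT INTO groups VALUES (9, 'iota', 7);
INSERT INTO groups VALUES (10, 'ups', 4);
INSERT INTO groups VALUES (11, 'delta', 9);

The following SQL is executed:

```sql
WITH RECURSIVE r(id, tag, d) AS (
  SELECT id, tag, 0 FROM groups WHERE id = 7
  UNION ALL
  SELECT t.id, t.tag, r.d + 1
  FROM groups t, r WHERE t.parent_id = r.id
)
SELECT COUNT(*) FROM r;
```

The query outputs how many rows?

4

Base: id=7 (xi) at d 0.
Iteration 1: rows with parent_id in {7} -> pi (id 8, d 1), iota (id 9, d 1).
Iteration 2: rows with parent_id in {8,9} -> delta (id 11, d 2).
Iteration 3: no rows with parent_id in {11}; recursion stops.
Total rows emitted: 4.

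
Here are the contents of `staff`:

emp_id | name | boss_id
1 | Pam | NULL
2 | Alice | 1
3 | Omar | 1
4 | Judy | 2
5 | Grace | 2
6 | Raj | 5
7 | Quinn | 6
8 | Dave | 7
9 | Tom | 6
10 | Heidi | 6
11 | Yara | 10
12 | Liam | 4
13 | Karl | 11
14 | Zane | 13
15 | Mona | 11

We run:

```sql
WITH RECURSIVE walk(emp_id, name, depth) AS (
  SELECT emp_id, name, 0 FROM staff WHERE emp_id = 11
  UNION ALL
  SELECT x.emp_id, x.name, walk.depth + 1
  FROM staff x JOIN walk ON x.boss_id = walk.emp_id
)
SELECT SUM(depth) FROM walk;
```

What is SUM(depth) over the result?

4

Base: emp_id=11 (Yara) at depth 0.
Iteration 1: rows with boss_id in {11} -> Karl (id 13, depth 1), Mona (id 15, depth 1).
Iteration 2: rows with boss_id in {13,15} -> Zane (id 14, depth 2).
Iteration 3: no rows with boss_id in {14}; recursion stops.
SUM(depth) = 0 + 1 + 1 + 2 = 4.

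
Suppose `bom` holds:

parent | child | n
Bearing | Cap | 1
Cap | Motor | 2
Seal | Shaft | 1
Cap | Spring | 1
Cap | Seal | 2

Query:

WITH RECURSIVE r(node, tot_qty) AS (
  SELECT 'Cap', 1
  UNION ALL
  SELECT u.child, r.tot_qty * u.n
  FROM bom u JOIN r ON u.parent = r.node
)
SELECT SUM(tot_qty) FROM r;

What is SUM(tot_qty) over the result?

8

Base: (Cap, tot_qty=1).
Iteration 1: components of {Cap} -> Motor = 1*2 = 2, Seal = 1*2 = 2, Spring = 1*1 = 1.
Iteration 2: components of {Motor,Seal,Spring} -> Shaft = 2*1 = 2.
Iteration 3: no further components; recursion stops.
SUM(tot_qty) = 1 + 2 + 2 + 1 + 2 = 8.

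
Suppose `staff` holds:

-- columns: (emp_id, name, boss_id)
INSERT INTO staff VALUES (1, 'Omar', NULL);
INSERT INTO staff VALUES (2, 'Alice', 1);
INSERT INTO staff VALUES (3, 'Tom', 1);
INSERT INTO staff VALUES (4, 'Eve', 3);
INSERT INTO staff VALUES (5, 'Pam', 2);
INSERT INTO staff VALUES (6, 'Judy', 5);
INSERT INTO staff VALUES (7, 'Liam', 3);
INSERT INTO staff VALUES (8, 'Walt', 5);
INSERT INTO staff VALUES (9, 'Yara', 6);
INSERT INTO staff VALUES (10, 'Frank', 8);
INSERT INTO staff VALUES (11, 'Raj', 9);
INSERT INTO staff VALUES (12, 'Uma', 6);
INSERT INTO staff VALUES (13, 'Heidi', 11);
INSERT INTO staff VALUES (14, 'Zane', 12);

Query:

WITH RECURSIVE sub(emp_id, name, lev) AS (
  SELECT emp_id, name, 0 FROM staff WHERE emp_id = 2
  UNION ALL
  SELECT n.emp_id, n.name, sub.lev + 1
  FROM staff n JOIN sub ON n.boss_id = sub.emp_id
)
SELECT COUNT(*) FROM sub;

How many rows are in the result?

Base: emp_id=2 (Alice) at lev 0.
Iteration 1: rows with boss_id in {2} -> Pam (id 5, lev 1).
Iteration 2: rows with boss_id in {5} -> Judy (id 6, lev 2), Walt (id 8, lev 2).
Iteration 3: rows with boss_id in {6,8} -> Yara (id 9, lev 3), Frank (id 10, lev 3), Uma (id 12, lev 3).
Iteration 4: rows with boss_id in {9,10,12} -> Raj (id 11, lev 4), Zane (id 14, lev 4).
Iteration 5: rows with boss_id in {11,14} -> Heidi (id 13, lev 5).
Iteration 6: no rows with boss_id in {13}; recursion stops.
Total rows emitted: 10.

10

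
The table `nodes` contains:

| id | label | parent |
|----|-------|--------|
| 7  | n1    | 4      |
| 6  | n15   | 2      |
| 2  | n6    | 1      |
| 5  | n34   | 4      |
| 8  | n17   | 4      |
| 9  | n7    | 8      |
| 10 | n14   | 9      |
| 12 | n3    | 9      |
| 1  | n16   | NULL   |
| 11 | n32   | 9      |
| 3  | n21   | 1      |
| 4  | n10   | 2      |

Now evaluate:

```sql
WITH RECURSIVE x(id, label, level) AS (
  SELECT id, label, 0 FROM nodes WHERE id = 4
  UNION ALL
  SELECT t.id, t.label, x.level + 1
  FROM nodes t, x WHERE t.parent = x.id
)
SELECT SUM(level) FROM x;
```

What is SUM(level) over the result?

Base: id=4 (n10) at level 0.
Iteration 1: rows with parent in {4} -> n34 (id 5, level 1), n1 (id 7, level 1), n17 (id 8, level 1).
Iteration 2: rows with parent in {5,7,8} -> n7 (id 9, level 2).
Iteration 3: rows with parent in {9} -> n14 (id 10, level 3), n32 (id 11, level 3), n3 (id 12, level 3).
Iteration 4: no rows with parent in {10,11,12}; recursion stops.
SUM(level) = 0 + 1 + 1 + 1 + 2 + 3 + 3 + 3 = 14.

14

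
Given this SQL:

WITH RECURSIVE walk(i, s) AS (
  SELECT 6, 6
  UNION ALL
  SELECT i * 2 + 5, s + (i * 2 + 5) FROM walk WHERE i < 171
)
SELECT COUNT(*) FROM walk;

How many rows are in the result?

5

Base: i=6, s=6.
Iteration 1: 6 < 171 holds -> i = 6 * 2 + 5 = 17, s = 6 + 17 = 23.
Iteration 2: 17 < 171 holds -> i = 17 * 2 + 5 = 39, s = 23 + 39 = 62.
Iteration 3: 39 < 171 holds -> i = 39 * 2 + 5 = 83, s = 62 + 83 = 145.
Iteration 4: 83 < 171 holds -> i = 83 * 2 + 5 = 171, s = 145 + 171 = 316.
Iteration 5: 171 < 171 fails; recursion stops.
Total rows emitted: 5.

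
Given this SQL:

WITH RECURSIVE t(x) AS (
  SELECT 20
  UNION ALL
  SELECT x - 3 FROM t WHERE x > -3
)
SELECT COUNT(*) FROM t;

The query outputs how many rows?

9

Base: x=20.
Iteration 1: 20 > -3 holds -> x = 20 - 3 = 17.
Iteration 2: 17 > -3 holds -> x = 17 - 3 = 14.
Iteration 3: 14 > -3 holds -> x = 14 - 3 = 11.
Iteration 4: 11 > -3 holds -> x = 11 - 3 = 8.
Iteration 5: 8 > -3 holds -> x = 8 - 3 = 5.
Iteration 6: 5 > -3 holds -> x = 5 - 3 = 2.
Iteration 7: 2 > -3 holds -> x = 2 - 3 = -1.
Iteration 8: -1 > -3 holds -> x = -1 - 3 = -4.
Iteration 9: -4 > -3 fails; recursion stops.
Total rows emitted: 9.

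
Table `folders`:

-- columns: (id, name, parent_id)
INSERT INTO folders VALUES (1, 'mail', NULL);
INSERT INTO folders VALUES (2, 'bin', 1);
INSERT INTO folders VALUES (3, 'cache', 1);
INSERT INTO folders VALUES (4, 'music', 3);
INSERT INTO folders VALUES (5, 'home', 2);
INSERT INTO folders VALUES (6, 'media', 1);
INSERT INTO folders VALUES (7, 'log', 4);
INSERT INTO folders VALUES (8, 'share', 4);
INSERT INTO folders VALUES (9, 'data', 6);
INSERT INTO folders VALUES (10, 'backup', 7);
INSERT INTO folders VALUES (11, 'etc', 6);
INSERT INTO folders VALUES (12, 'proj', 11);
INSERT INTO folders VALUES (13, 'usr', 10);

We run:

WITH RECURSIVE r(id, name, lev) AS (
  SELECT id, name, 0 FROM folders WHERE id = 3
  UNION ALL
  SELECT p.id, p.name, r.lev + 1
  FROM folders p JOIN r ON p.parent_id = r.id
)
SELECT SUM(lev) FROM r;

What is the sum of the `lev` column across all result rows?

12

Base: id=3 (cache) at lev 0.
Iteration 1: rows with parent_id in {3} -> music (id 4, lev 1).
Iteration 2: rows with parent_id in {4} -> log (id 7, lev 2), share (id 8, lev 2).
Iteration 3: rows with parent_id in {7,8} -> backup (id 10, lev 3).
Iteration 4: rows with parent_id in {10} -> usr (id 13, lev 4).
Iteration 5: no rows with parent_id in {13}; recursion stops.
SUM(lev) = 0 + 1 + 2 + 2 + 3 + 4 = 12.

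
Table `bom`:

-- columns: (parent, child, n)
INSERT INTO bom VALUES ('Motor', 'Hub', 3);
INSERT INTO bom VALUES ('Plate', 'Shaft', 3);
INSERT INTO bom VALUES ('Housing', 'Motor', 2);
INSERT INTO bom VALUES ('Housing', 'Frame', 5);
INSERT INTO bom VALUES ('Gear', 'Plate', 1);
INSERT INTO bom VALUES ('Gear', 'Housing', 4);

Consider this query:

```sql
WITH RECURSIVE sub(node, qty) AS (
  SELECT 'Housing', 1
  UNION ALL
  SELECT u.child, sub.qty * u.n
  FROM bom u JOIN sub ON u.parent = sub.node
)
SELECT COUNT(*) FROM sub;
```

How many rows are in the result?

Base: (Housing, qty=1).
Iteration 1: components of {Housing} -> Frame = 1*5 = 5, Motor = 1*2 = 2.
Iteration 2: components of {Frame,Motor} -> Hub = 2*3 = 6.
Iteration 3: no further components; recursion stops.
Total rows emitted: 4.

4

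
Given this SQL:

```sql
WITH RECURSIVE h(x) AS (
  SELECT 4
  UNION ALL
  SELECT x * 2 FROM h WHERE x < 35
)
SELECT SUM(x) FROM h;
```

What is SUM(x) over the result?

Base: x=4.
Iteration 1: 4 < 35 holds -> x = 4 * 2 = 8.
Iteration 2: 8 < 35 holds -> x = 8 * 2 = 16.
Iteration 3: 16 < 35 holds -> x = 16 * 2 = 32.
Iteration 4: 32 < 35 holds -> x = 32 * 2 = 64.
Iteration 5: 64 < 35 fails; recursion stops.
SUM(x) = 4 + 8 + 16 + 32 + 64 = 124.

124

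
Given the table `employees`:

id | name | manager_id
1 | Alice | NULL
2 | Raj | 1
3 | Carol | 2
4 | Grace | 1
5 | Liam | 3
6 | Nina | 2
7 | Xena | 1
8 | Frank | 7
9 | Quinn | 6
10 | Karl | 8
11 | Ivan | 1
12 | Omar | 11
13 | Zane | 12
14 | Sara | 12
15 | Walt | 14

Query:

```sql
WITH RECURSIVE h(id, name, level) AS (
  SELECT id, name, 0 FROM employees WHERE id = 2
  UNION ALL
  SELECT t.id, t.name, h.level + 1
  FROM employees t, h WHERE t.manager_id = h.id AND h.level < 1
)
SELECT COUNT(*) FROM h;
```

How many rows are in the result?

Base: id=2 (Raj) at level 0.
Iteration 1: rows with manager_id in {2} -> Carol (id 3, level 1), Nina (id 6, level 1).
Iteration 2: level < 1 fails for all current rows; recursion stops.
Total rows emitted: 3.

3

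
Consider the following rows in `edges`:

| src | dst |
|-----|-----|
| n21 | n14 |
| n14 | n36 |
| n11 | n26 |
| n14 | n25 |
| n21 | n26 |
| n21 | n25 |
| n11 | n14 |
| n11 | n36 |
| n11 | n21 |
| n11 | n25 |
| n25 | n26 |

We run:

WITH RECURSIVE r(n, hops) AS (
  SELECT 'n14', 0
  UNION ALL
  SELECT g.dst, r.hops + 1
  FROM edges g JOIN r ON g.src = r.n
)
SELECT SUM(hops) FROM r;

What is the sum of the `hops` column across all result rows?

4

Base: (n14, hops=0).
Iteration 1: edges from {n14} -> (n25, hops=1), (n36, hops=1).
Iteration 2: edges from {n25,n36} -> (n26, hops=2).
Iteration 3: no outgoing edges from {n26}; recursion stops.
SUM(hops) = 0 + 1 + 1 + 2 = 4.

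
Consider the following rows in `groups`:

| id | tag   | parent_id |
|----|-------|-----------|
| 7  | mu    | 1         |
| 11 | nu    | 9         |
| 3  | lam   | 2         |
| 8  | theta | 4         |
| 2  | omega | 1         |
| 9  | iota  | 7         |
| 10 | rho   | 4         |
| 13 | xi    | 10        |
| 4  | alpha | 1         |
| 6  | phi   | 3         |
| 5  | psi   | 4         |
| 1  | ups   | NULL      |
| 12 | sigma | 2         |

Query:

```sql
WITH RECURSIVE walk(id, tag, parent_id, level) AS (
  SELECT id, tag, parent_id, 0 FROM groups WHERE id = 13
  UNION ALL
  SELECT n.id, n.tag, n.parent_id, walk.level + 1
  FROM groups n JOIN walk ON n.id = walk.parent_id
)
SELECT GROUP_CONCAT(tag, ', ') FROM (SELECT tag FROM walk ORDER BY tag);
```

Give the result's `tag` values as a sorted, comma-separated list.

Base: id=13 (xi), parent_id=10, level 0.
Iteration 1: join on id=10 -> rho (id 10, parent_id=4, level 1).
Iteration 2: join on id=4 -> alpha (id 4, parent_id=1, level 2).
Iteration 3: join on id=1 -> ups (id 1, parent_id=NULL, level 3).
Iteration 4: parent_id is NULL; no match; recursion stops.

alpha, rho, ups, xi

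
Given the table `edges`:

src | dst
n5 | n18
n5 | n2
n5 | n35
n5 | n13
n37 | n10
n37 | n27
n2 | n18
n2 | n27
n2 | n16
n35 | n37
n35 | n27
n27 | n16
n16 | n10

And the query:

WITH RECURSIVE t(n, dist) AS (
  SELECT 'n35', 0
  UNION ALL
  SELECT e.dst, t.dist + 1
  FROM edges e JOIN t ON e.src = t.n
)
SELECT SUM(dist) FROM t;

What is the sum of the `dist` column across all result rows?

Base: (n35, dist=0).
Iteration 1: edges from {n35} -> (n27, dist=1), (n37, dist=1).
Iteration 2: edges from {n27,n37} -> (n10, dist=2), (n16, dist=2), (n27, dist=2).
Iteration 3: edges from {n10,n16,n27} -> (n10, dist=3), (n16, dist=3).
Iteration 4: edges from {n10,n16} -> (n10, dist=4).
Iteration 5: no outgoing edges from {n10}; recursion stops.
SUM(dist) = 0 + 1 + 1 + 2 + 2 + 2 + 3 + 3 + 4 = 18.

18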